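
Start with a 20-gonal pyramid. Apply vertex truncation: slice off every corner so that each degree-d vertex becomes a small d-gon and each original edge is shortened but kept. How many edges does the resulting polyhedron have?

120

The base solid has V = 21, E = 40, F = 21.
Truncation replaces each original edge-end by a new vertex, so V′ = 2E = 80.
Each original edge survives, and each old vertex of degree d contributes d new edges; summing degrees gives Σd = 2E, so E′ = E + 2E = 3E = 120.
Each original face survives and each original vertex becomes one new face: F′ = F + V = 42.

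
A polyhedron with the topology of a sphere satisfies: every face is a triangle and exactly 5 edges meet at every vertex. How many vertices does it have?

Each face has 3 edges and each edge borders two faces, so 2E = 3F.
Each vertex has degree 5, so 5V = 2E and hence V = 3F/5.
Euler: V − E + F = 2 ⇒ (3F/5) − (3F/2) + F = 2.
Multiply by 10: (6 − 15 + 10)F = 20, i.e. 1F = 20.
So F = 20, E = 3·20/2 = 30, V = 3·20/5 = 12.

12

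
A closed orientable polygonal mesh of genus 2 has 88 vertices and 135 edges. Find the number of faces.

45

For a closed orientable surface of genus 2, χ = 2 − 2·2 = -2.
F = -2 − V + E = -2 − 88 + 135 = 45.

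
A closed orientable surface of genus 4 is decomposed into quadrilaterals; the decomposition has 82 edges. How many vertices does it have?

35

χ = 2 − 2·4 = -6, and every face is a square so 4F = 2E.
F = 2E/4 = 41. Then V = -6 + E − F = -6 + 82 − 41 = 35.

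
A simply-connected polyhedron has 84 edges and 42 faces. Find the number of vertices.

44

Here V − E + F = 2.
V = 2 + E − F = 2 + 84 − 42 = 44.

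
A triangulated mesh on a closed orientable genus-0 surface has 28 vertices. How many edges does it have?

χ = 2 − 2·0 = 2, and every face is a triangle so 3F = 2E.
V − E + F = 2 with E = 3F/2 gives 28 − (3/2 − 1)·F = 2, so F = 52 and E = 78.

78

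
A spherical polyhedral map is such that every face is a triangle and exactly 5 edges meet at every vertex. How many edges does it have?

Each face has 3 edges and each edge borders two faces, so 2E = 3F.
Each vertex has degree 5, so 5V = 2E and hence V = 3F/5.
Euler: V − E + F = 2 ⇒ (3F/5) − (3F/2) + F = 2.
Multiply by 10: (6 − 15 + 10)F = 20, i.e. 1F = 20.
So F = 20, E = 3·20/2 = 30, V = 3·20/5 = 12.

30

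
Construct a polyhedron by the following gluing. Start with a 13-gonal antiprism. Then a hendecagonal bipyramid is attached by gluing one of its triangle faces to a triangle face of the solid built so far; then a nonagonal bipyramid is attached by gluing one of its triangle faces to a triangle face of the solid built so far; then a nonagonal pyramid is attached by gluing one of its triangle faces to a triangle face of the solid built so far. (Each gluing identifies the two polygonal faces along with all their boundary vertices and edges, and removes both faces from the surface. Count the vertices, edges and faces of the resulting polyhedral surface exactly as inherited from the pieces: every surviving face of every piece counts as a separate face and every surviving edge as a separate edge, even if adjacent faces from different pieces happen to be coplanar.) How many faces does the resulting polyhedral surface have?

72

A 13-gonal antiprism: V=26, E=52, F=28.
Attach a hendecagonal bipyramid (V=13, E=33, F=22) along a 3-gon: merge 3 vertices and 3 edges, delete both glued faces → V=36, E=82, F=48.
Attach a nonagonal bipyramid (V=11, E=27, F=18) along a 3-gon: merge 3 vertices and 3 edges, delete both glued faces → V=44, E=106, F=64.
Attach a nonagonal pyramid (V=10, E=18, F=10) along a 3-gon: merge 3 vertices and 3 edges, delete both glued faces → V=51, E=121, F=72.
Check: V − E + F = 51 − 121 + 72 = 2.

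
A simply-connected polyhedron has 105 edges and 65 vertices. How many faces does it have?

Here V − E + F = 2.
F = 2 − V + E = 2 − 65 + 105 = 42.

42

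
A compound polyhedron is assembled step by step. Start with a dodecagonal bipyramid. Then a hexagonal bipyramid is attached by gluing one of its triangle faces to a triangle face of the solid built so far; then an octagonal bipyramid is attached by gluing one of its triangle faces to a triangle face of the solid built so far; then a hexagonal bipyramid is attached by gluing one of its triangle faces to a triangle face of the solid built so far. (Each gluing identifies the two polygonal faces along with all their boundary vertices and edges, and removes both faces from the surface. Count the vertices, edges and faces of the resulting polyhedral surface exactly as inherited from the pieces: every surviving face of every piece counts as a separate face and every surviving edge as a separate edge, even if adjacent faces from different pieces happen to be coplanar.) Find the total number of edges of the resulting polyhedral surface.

A dodecagonal bipyramid: V=14, E=36, F=24.
Attach a hexagonal bipyramid (V=8, E=18, F=12) along a 3-gon: merge 3 vertices and 3 edges, delete both glued faces → V=19, E=51, F=34.
Attach an octagonal bipyramid (V=10, E=24, F=16) along a 3-gon: merge 3 vertices and 3 edges, delete both glued faces → V=26, E=72, F=48.
Attach a hexagonal bipyramid (V=8, E=18, F=12) along a 3-gon: merge 3 vertices and 3 edges, delete both glued faces → V=31, E=87, F=58.
Check: V − E + F = 31 − 87 + 58 = 2.

87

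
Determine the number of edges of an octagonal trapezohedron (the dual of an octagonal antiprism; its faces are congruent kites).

The n-trapezohedron (dual of the n-antiprism) has V = 2·8 + 2 = 18, E = 4·8 = 32, F = 2·8 = 16.

32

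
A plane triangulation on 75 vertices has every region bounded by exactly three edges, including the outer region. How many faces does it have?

In a plane triangulation 3F = 2E and V − E + F = 2, so F = 2V − 4 = 2·75 − 4 = 146.

146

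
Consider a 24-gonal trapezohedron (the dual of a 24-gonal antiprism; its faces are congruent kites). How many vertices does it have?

The n-trapezohedron (dual of the n-antiprism) has V = 2·24 + 2 = 50, E = 4·24 = 96, F = 2·24 = 48.

50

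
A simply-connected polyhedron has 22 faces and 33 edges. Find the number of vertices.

Here V − E + F = 2.
V = 2 + E − F = 2 + 33 − 22 = 13.

13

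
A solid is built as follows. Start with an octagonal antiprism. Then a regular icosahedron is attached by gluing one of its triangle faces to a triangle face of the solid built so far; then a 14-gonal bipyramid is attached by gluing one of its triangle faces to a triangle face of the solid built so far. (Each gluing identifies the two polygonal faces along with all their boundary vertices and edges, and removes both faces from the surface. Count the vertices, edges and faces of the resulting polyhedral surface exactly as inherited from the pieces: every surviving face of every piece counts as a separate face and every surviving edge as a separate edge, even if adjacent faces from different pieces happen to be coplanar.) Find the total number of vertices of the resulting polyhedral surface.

An octagonal antiprism: V=16, E=32, F=18.
Attach a regular icosahedron (V=12, E=30, F=20) along a 3-gon: merge 3 vertices and 3 edges, delete both glued faces → V=25, E=59, F=36.
Attach a 14-gonal bipyramid (V=16, E=42, F=28) along a 3-gon: merge 3 vertices and 3 edges, delete both glued faces → V=38, E=98, F=62.
Check: V − E + F = 38 − 98 + 62 = 2.

38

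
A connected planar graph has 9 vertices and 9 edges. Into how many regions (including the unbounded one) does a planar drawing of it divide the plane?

Euler's formula for a connected plane graph: V − E + F = 2, so F = 2 − 9 + 9 = 2.

2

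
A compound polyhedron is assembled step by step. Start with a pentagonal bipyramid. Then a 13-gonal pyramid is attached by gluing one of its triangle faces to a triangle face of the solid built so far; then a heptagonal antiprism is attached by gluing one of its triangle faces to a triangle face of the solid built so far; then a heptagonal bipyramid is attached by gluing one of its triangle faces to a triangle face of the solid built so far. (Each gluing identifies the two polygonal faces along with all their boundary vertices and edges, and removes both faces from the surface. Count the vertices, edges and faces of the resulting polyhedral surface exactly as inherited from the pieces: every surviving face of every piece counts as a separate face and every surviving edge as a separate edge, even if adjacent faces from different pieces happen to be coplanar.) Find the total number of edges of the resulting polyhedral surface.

81

A pentagonal bipyramid: V=7, E=15, F=10.
Attach a 13-gonal pyramid (V=14, E=26, F=14) along a 3-gon: merge 3 vertices and 3 edges, delete both glued faces → V=18, E=38, F=22.
Attach a heptagonal antiprism (V=14, E=28, F=16) along a 3-gon: merge 3 vertices and 3 edges, delete both glued faces → V=29, E=63, F=36.
Attach a heptagonal bipyramid (V=9, E=21, F=14) along a 3-gon: merge 3 vertices and 3 edges, delete both glued faces → V=35, E=81, F=48.
Check: V − E + F = 35 − 81 + 48 = 2.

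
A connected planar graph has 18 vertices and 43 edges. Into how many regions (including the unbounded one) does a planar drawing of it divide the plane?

27

Euler's formula for a connected plane graph: V − E + F = 2, so F = 2 − 18 + 43 = 27.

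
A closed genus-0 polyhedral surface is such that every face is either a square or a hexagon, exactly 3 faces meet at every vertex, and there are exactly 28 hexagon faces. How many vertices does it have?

64

Let x be the number of squares; then F = 28 + x.
Edge–face incidences: 2E = 6·28 + 4·x = 168 + 4x.
Every vertex has degree 3, so 3V = 2E.
Euler: V − E + F = 2 ⇒ (2E)/3 − E + (28 + x) = 2.
Multiply by 6: 2·(2E) − 3·(2E) + 6·(28 + x) = 12, i.e. 168 + 6x − (168 + 4x) = 12.
Collecting terms: 2x = 12, so x = 6.
Then 2E = 168 + 4·6 = 192, so E = 96, V = 2E/3 = 64, F = 28 + 6 = 34.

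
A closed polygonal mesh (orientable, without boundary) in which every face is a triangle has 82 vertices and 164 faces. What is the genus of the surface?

1

Every face is a triangle, so 2E = 3·164 = 492, giving E = 246.
χ = V − E + F = 82 − 246 + 164 = 0.
For a closed orientable surface χ = 2 − 2g, so g = (2 − (0))/2 = 1.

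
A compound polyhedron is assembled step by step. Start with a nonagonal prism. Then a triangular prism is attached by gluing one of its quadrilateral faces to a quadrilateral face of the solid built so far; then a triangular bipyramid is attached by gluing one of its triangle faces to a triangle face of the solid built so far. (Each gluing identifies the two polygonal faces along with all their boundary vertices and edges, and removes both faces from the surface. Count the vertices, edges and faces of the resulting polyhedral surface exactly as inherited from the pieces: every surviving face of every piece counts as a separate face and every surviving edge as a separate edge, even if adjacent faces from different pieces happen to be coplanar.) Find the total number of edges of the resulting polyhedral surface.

38

A nonagonal prism: V=18, E=27, F=11.
Attach a triangular prism (V=6, E=9, F=5) along a 4-gon: merge 4 vertices and 4 edges, delete both glued faces → V=20, E=32, F=14.
Attach a triangular bipyramid (V=5, E=9, F=6) along a 3-gon: merge 3 vertices and 3 edges, delete both glued faces → V=22, E=38, F=18.
Check: V − E + F = 22 − 38 + 18 = 2.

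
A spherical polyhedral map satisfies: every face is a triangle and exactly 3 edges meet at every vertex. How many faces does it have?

Each face has 3 edges and each edge borders two faces, so 2E = 3F.
Each vertex has degree 3, so 3V = 2E and hence V = 3F/3.
Euler: V − E + F = 2 ⇒ (3F/3) − (3F/2) + F = 2.
Multiply by 6: (6 − 9 + 6)F = 12, i.e. 3F = 12.
So F = 4, E = 3·4/2 = 6, V = 3·4/3 = 4.

4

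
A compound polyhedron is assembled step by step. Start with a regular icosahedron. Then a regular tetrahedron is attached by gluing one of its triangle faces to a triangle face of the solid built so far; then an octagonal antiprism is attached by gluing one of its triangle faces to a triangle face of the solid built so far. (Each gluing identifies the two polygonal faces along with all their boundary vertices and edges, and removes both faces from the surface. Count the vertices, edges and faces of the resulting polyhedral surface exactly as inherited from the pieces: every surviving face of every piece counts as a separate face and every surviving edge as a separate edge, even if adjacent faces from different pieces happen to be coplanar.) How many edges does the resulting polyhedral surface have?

62

A regular icosahedron: V=12, E=30, F=20.
Attach a regular tetrahedron (V=4, E=6, F=4) along a 3-gon: merge 3 vertices and 3 edges, delete both glued faces → V=13, E=33, F=22.
Attach an octagonal antiprism (V=16, E=32, F=18) along a 3-gon: merge 3 vertices and 3 edges, delete both glued faces → V=26, E=62, F=38.
Check: V − E + F = 26 − 62 + 38 = 2.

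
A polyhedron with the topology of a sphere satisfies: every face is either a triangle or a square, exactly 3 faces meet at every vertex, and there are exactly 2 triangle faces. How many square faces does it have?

3

Let x be the number of squares; then F = 2 + x.
Edge–face incidences: 2E = 3·2 + 4·x = 6 + 4x.
Every vertex has degree 3, so 3V = 2E.
Euler: V − E + F = 2 ⇒ (2E)/3 − E + (2 + x) = 2.
Multiply by 6: 2·(2E) − 3·(2E) + 6·(2 + x) = 12, i.e. 12 + 6x − (6 + 4x) = 12.
Collecting terms: 2x + 6 = 12, so 2x = 6, so x = 3.
Then 2E = 6 + 4·3 = 18, so E = 9, V = 2E/3 = 6, F = 2 + 3 = 5.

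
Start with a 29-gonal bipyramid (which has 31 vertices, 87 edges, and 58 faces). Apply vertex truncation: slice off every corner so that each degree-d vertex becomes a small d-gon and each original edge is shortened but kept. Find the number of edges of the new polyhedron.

261

Truncation replaces each original edge-end by a new vertex, so V′ = 2E = 174.
Each original edge survives, and each old vertex of degree d contributes d new edges; summing degrees gives Σd = 2E, so E′ = E + 2E = 3E = 261.
Each original face survives and each original vertex becomes one new face: F′ = F + V = 89.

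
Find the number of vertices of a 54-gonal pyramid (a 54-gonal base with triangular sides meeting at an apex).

55

A pyramid on an n-gon base has one n-gon and n triangles: V = 54 + 1 = 55, E = 2·54 = 108, F = 54 + 1 = 55.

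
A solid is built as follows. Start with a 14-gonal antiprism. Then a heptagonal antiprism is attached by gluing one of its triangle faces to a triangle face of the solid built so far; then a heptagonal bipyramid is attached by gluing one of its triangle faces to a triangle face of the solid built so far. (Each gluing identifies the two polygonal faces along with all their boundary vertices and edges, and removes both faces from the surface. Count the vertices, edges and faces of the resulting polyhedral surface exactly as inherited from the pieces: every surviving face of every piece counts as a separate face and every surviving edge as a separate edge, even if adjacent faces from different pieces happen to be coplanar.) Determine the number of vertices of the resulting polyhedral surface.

A 14-gonal antiprism: V=28, E=56, F=30.
Attach a heptagonal antiprism (V=14, E=28, F=16) along a 3-gon: merge 3 vertices and 3 edges, delete both glued faces → V=39, E=81, F=44.
Attach a heptagonal bipyramid (V=9, E=21, F=14) along a 3-gon: merge 3 vertices and 3 edges, delete both glued faces → V=45, E=99, F=56.
Check: V − E + F = 45 − 99 + 56 = 2.

45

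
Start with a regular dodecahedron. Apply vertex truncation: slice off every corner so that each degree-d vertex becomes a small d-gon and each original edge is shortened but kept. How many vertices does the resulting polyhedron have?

60

The base solid has V = 20, E = 30, F = 12.
Truncation replaces each original edge-end by a new vertex, so V′ = 2E = 60.
Each original edge survives, and each old vertex of degree d contributes d new edges; summing degrees gives Σd = 2E, so E′ = E + 2E = 3E = 90.
Each original face survives and each original vertex becomes one new face: F′ = F + V = 32.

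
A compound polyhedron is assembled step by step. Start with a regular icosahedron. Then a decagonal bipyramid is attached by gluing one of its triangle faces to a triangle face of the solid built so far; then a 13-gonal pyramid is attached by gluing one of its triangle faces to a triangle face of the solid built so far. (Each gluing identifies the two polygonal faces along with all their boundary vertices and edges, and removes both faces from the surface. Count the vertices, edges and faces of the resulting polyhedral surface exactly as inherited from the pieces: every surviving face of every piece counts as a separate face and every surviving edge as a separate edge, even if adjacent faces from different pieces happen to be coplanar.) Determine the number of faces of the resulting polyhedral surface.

A regular icosahedron: V=12, E=30, F=20.
Attach a decagonal bipyramid (V=12, E=30, F=20) along a 3-gon: merge 3 vertices and 3 edges, delete both glued faces → V=21, E=57, F=38.
Attach a 13-gonal pyramid (V=14, E=26, F=14) along a 3-gon: merge 3 vertices and 3 edges, delete both glued faces → V=32, E=80, F=50.
Check: V − E + F = 32 − 80 + 50 = 2.

50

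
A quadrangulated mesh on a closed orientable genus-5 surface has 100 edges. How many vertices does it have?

42

χ = 2 − 2·5 = -8, and every face is a square so 4F = 2E.
F = 2E/4 = 50. Then V = -8 + E − F = -8 + 100 − 50 = 42.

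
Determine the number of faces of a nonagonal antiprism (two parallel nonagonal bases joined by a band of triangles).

An antiprism on an n-gon has two n-gon caps and 2n triangles: V = 2·9 = 18, E = 4·9 = 36, F = 2·9 + 2 = 20.
Check: V − E + F = 18 − 36 + 20 = 2.

20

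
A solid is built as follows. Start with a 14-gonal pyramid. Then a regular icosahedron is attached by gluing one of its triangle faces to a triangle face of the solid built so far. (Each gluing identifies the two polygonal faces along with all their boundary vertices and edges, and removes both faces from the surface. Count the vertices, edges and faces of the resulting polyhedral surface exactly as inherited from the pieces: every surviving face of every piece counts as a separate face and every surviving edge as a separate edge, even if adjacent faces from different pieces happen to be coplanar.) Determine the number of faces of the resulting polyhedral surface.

33

A 14-gonal pyramid: V=15, E=28, F=15.
Attach a regular icosahedron (V=12, E=30, F=20) along a 3-gon: merge 3 vertices and 3 edges, delete both glued faces → V=24, E=55, F=33.
Check: V − E + F = 24 − 55 + 33 = 2.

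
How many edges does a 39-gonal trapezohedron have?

156

The n-trapezohedron (dual of the n-antiprism) has V = 2·39 + 2 = 80, E = 4·39 = 156, F = 2·39 = 78.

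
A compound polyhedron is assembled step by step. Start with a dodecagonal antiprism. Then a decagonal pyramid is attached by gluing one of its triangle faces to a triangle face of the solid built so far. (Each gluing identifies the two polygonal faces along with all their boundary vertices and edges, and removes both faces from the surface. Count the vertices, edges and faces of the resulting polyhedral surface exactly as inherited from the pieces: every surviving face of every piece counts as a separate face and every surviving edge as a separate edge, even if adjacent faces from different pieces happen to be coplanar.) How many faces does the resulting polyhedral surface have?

A dodecagonal antiprism: V=24, E=48, F=26.
Attach a decagonal pyramid (V=11, E=20, F=11) along a 3-gon: merge 3 vertices and 3 edges, delete both glued faces → V=32, E=65, F=35.
Check: V − E + F = 32 − 65 + 35 = 2.

35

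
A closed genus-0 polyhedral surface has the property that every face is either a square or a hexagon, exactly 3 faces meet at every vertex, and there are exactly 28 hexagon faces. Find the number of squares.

6

Let x be the number of squares; then F = 28 + x.
Edge–face incidences: 2E = 6·28 + 4·x = 168 + 4x.
Every vertex has degree 3, so 3V = 2E.
Euler: V − E + F = 2 ⇒ (2E)/3 − E + (28 + x) = 2.
Multiply by 6: 2·(2E) − 3·(2E) + 6·(28 + x) = 12, i.e. 168 + 6x − (168 + 4x) = 12.
Collecting terms: 2x = 12, so x = 6.
Then 2E = 168 + 4·6 = 192, so E = 96, V = 2E/3 = 64, F = 28 + 6 = 34.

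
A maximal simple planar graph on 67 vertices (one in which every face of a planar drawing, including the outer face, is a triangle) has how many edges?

In a plane triangulation 3F = 2E and V − E + F = 2, so E = 3V − 6 = 3·67 − 6 = 195.

195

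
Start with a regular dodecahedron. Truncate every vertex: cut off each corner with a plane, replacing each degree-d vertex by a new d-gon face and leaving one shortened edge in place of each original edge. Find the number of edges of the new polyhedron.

90

The base solid has V = 20, E = 30, F = 12.
Truncation replaces each original edge-end by a new vertex, so V′ = 2E = 60.
Each original edge survives, and each old vertex of degree d contributes d new edges; summing degrees gives Σd = 2E, so E′ = E + 2E = 3E = 90.
Each original face survives and each original vertex becomes one new face: F′ = F + V = 32.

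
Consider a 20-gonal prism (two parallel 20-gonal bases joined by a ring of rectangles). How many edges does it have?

60

A prism on an n-gon has two n-gon bases and n rectangular sides: V = 2·20 = 40, E = 3·20 = 60, F = 20 + 2 = 22.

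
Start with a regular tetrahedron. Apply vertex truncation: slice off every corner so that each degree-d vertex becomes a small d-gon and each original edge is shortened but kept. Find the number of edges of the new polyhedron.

The base solid has V = 4, E = 6, F = 4.
Truncation replaces each original edge-end by a new vertex, so V′ = 2E = 12.
Each original edge survives, and each old vertex of degree d contributes d new edges; summing degrees gives Σd = 2E, so E′ = E + 2E = 3E = 18.
Each original face survives and each original vertex becomes one new face: F′ = F + V = 8.

18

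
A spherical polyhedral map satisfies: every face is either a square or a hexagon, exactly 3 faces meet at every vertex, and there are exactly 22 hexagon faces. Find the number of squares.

Let x be the number of squares; then F = 22 + x.
Edge–face incidences: 2E = 6·22 + 4·x = 132 + 4x.
Every vertex has degree 3, so 3V = 2E.
Euler: V − E + F = 2 ⇒ (2E)/3 − E + (22 + x) = 2.
Multiply by 6: 2·(2E) − 3·(2E) + 6·(22 + x) = 12, i.e. 132 + 6x − (132 + 4x) = 12.
Collecting terms: 2x = 12, so x = 6.
Then 2E = 132 + 4·6 = 156, so E = 78, V = 2E/3 = 52, F = 22 + 6 = 28.

6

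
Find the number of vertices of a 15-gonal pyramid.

16

A pyramid on an n-gon base has one n-gon and n triangles: V = 15 + 1 = 16, E = 2·15 = 30, F = 15 + 1 = 16.
Check: V − E + F = 16 − 30 + 16 = 2.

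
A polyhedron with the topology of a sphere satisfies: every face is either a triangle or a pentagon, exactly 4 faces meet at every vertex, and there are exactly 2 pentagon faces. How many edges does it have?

20

Let x be the number of triangles; then F = 2 + x.
Edge–face incidences: 2E = 5·2 + 3·x = 10 + 3x.
Every vertex has degree 4, so 4V = 2E.
Euler: V − E + F = 2 ⇒ (2E)/4 − E + (2 + x) = 2.
Multiply by 8: 2·(2E) − 4·(2E) + 8·(2 + x) = 16, i.e. 16 + 8x − 2·(10 + 3x) = 16.
Collecting terms: 2x − 4 = 16, so 2x = 20, so x = 10.
Then 2E = 10 + 3·10 = 40, so E = 20, V = 2E/4 = 10, F = 2 + 10 = 12.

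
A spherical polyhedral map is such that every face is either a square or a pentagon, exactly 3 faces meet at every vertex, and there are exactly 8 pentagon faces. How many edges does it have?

Let x be the number of squares; then F = 8 + x.
Edge–face incidences: 2E = 5·8 + 4·x = 40 + 4x.
Every vertex has degree 3, so 3V = 2E.
Euler: V − E + F = 2 ⇒ (2E)/3 − E + (8 + x) = 2.
Multiply by 6: 2·(2E) − 3·(2E) + 6·(8 + x) = 12, i.e. 48 + 6x − (40 + 4x) = 12.
Collecting terms: 2x + 8 = 12, so 2x = 4, so x = 2.
Then 2E = 40 + 4·2 = 48, so E = 24, V = 2E/3 = 16, F = 8 + 2 = 10.

24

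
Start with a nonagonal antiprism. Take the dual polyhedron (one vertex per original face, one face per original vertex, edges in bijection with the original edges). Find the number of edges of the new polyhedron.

The base solid has V = 18, E = 36, F = 20.
The dual swaps V and F and preserves E: V′ = F = 20, E′ = E = 36, F′ = V = 18.

36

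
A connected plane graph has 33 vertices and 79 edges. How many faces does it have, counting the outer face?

Euler's formula for a connected plane graph: V − E + F = 2, so F = 2 − 33 + 79 = 48.

48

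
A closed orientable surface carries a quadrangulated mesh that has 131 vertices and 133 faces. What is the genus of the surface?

Every face is a square, so 2E = 4·133 = 532, giving E = 266.
χ = V − E + F = 131 − 266 + 133 = -2.
For a closed orientable surface χ = 2 − 2g, so g = (2 − (-2))/2 = 2.

2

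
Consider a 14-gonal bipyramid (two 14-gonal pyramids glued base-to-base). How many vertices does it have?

16

A bipyramid over an n-gon has 2n triangular faces and n + 2 vertices: V = 14 + 2 = 16, E = 3·14 = 42, F = 2·14 = 28.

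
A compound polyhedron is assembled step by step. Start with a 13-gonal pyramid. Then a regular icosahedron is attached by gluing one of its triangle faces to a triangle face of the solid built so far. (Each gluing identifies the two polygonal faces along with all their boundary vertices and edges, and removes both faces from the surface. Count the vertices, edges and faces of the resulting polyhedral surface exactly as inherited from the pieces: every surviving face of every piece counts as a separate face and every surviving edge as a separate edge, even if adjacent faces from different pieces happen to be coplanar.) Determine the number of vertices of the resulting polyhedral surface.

A 13-gonal pyramid: V=14, E=26, F=14.
Attach a regular icosahedron (V=12, E=30, F=20) along a 3-gon: merge 3 vertices and 3 edges, delete both glued faces → V=23, E=53, F=32.
Check: V − E + F = 23 − 53 + 32 = 2.

23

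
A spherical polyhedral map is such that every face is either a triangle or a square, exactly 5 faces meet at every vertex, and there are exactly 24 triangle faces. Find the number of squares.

2

Let x be the number of squares; then F = 24 + x.
Edge–face incidences: 2E = 3·24 + 4·x = 72 + 4x.
Every vertex has degree 5, so 5V = 2E.
Euler: V − E + F = 2 ⇒ (2E)/5 − E + (24 + x) = 2.
Multiply by 10: 2·(2E) − 5·(2E) + 10·(24 + x) = 20, i.e. 240 + 10x − 3·(72 + 4x) = 20.
Collecting terms: −2x + 24 = 20, so −2x = −4, so x = 2.
Then 2E = 72 + 4·2 = 80, so E = 40, V = 2E/5 = 16, F = 24 + 2 = 26.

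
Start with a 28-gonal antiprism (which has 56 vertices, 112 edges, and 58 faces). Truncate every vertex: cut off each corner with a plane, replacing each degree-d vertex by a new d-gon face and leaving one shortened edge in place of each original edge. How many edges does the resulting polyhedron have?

336

Truncation replaces each original edge-end by a new vertex, so V′ = 2E = 224.
Each original edge survives, and each old vertex of degree d contributes d new edges; summing degrees gives Σd = 2E, so E′ = E + 2E = 3E = 336.
Each original face survives and each original vertex becomes one new face: F′ = F + V = 114.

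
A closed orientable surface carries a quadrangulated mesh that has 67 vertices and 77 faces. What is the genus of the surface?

6

Every face is a square, so 2E = 4·77 = 308, giving E = 154.
χ = V − E + F = 67 − 154 + 77 = -10.
For a closed orientable surface χ = 2 − 2g, so g = (2 − (-10))/2 = 6.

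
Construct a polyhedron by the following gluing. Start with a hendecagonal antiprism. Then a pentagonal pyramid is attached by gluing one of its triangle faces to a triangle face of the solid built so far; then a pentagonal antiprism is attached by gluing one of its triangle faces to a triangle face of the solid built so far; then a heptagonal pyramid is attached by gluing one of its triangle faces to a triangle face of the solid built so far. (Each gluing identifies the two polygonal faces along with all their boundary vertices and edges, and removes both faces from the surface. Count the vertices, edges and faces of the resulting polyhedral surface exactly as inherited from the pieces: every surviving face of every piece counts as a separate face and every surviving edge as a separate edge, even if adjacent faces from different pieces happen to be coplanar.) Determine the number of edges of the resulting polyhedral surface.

79

A hendecagonal antiprism: V=22, E=44, F=24.
Attach a pentagonal pyramid (V=6, E=10, F=6) along a 3-gon: merge 3 vertices and 3 edges, delete both glued faces → V=25, E=51, F=28.
Attach a pentagonal antiprism (V=10, E=20, F=12) along a 3-gon: merge 3 vertices and 3 edges, delete both glued faces → V=32, E=68, F=38.
Attach a heptagonal pyramid (V=8, E=14, F=8) along a 3-gon: merge 3 vertices and 3 edges, delete both glued faces → V=37, E=79, F=44.
Check: V − E + F = 37 − 79 + 44 = 2.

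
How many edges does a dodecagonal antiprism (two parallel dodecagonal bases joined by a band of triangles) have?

48

An antiprism on an n-gon has two n-gon caps and 2n triangles: V = 2·12 = 24, E = 4·12 = 48, F = 2·12 + 2 = 26.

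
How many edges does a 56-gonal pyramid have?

A pyramid on an n-gon base has one n-gon and n triangles: V = 56 + 1 = 57, E = 2·56 = 112, F = 56 + 1 = 57.

112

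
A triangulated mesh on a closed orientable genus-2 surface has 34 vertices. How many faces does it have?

χ = 2 − 2·2 = -2, and every face is a triangle so 3F = 2E.
V − E + F = -2 with E = 3F/2 gives 34 − (3/2 − 1)·F = -2, so F = 72 and E = 108.

72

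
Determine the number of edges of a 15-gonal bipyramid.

A bipyramid over an n-gon has 2n triangular faces and n + 2 vertices: V = 15 + 2 = 17, E = 3·15 = 45, F = 2·15 = 30.

45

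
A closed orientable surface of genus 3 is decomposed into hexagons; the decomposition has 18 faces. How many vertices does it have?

χ = 2 − 2·3 = -4, and every face is a hexagon so 6F = 2E.
E = 6·18/2 = 54. Then V = -4 + E − F = -4 + 54 − 18 = 32.

32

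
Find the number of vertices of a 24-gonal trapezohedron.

50

The n-trapezohedron (dual of the n-antiprism) has V = 2·24 + 2 = 50, E = 4·24 = 96, F = 2·24 = 48.
Check: V − E + F = 50 − 96 + 48 = 2.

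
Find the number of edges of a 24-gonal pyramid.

48

A pyramid on an n-gon base has one n-gon and n triangles: V = 24 + 1 = 25, E = 2·24 = 48, F = 24 + 1 = 25.
Check: V − E + F = 25 − 48 + 25 = 2.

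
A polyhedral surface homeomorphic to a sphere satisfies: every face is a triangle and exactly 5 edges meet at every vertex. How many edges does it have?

Each face has 3 edges and each edge borders two faces, so 2E = 3F.
Each vertex has degree 5, so 5V = 2E and hence V = 3F/5.
Euler: V − E + F = 2 ⇒ (3F/5) − (3F/2) + F = 2.
Multiply by 10: (6 − 15 + 10)F = 20, i.e. 1F = 20.
So F = 20, E = 3·20/2 = 30, V = 3·20/5 = 12.

30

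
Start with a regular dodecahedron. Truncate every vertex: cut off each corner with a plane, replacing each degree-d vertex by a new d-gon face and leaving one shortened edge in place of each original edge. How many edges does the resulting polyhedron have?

90

The base solid has V = 20, E = 30, F = 12.
Truncation replaces each original edge-end by a new vertex, so V′ = 2E = 60.
Each original edge survives, and each old vertex of degree d contributes d new edges; summing degrees gives Σd = 2E, so E′ = E + 2E = 3E = 90.
Each original face survives and each original vertex becomes one new face: F′ = F + V = 32.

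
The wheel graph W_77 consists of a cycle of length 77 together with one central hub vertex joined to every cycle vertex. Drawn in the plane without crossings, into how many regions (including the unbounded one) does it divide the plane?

78

W_77 has V = 77 + 1 = 78 vertices and E = 2·77 = 154 edges.
By Euler's formula F = 2 − V + E = 2 − 78 + 154 = 78.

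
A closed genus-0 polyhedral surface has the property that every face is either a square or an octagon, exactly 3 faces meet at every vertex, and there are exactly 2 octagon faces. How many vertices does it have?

16

Let x be the number of squares; then F = 2 + x.
Edge–face incidences: 2E = 8·2 + 4·x = 16 + 4x.
Every vertex has degree 3, so 3V = 2E.
Euler: V − E + F = 2 ⇒ (2E)/3 − E + (2 + x) = 2.
Multiply by 6: 2·(2E) − 3·(2E) + 6·(2 + x) = 12, i.e. 12 + 6x − (16 + 4x) = 12.
Collecting terms: 2x − 4 = 12, so 2x = 16, so x = 8.
Then 2E = 16 + 4·8 = 48, so E = 24, V = 2E/3 = 16, F = 2 + 8 = 10.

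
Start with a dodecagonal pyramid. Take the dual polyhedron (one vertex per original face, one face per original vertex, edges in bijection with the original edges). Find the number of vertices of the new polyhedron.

The base solid has V = 13, E = 24, F = 13.
The dual swaps V and F and preserves E: V′ = F = 13, E′ = E = 24, F′ = V = 13.

13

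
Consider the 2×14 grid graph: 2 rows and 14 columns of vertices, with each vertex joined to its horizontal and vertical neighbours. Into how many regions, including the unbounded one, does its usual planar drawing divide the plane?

14

The grid has V = 2·14 = 28 vertices and E = 2·13 + 14·1 = 40 edges.
F = 2 − V + E = 2 − 28 + 40 = 14.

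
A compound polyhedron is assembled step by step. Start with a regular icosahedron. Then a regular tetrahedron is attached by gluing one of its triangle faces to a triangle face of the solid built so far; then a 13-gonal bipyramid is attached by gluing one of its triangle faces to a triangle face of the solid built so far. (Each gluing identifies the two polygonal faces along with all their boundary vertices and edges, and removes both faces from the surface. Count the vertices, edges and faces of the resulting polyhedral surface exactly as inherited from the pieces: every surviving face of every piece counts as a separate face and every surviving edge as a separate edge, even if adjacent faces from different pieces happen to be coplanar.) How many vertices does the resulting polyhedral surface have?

A regular icosahedron: V=12, E=30, F=20.
Attach a regular tetrahedron (V=4, E=6, F=4) along a 3-gon: merge 3 vertices and 3 edges, delete both glued faces → V=13, E=33, F=22.
Attach a 13-gonal bipyramid (V=15, E=39, F=26) along a 3-gon: merge 3 vertices and 3 edges, delete both glued faces → V=25, E=69, F=46.
Check: V − E + F = 25 − 69 + 46 = 2.

25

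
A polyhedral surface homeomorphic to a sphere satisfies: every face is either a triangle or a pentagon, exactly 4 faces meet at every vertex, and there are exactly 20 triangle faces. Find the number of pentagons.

Let x be the number of pentagons; then F = 20 + x.
Edge–face incidences: 2E = 3·20 + 5·x = 60 + 5x.
Every vertex has degree 4, so 4V = 2E.
Euler: V − E + F = 2 ⇒ (2E)/4 − E + (20 + x) = 2.
Multiply by 8: 2·(2E) − 4·(2E) + 8·(20 + x) = 16, i.e. 160 + 8x − 2·(60 + 5x) = 16.
Collecting terms: −2x + 40 = 16, so −2x = −24, so x = 12.
Then 2E = 60 + 5·12 = 120, so E = 60, V = 2E/4 = 30, F = 20 + 12 = 32.

12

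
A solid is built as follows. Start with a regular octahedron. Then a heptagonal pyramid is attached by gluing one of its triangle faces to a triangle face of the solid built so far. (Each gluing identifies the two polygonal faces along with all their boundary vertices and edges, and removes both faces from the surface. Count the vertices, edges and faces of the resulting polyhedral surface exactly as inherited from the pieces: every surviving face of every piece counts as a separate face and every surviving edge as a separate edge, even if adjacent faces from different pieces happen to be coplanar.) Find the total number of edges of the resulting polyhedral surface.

A regular octahedron: V=6, E=12, F=8.
Attach a heptagonal pyramid (V=8, E=14, F=8) along a 3-gon: merge 3 vertices and 3 edges, delete both glued faces → V=11, E=23, F=14.
Check: V − E + F = 11 − 23 + 14 = 2.

23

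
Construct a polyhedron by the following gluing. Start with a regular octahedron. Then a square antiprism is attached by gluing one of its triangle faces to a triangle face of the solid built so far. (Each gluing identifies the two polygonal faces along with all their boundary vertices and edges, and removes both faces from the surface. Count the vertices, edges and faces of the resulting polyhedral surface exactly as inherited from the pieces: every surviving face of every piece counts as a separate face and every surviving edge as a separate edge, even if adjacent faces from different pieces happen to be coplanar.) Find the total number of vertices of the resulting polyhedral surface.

A regular octahedron: V=6, E=12, F=8.
Attach a square antiprism (V=8, E=16, F=10) along a 3-gon: merge 3 vertices and 3 edges, delete both glued faces → V=11, E=25, F=16.
Check: V − E + F = 11 − 25 + 16 = 2.

11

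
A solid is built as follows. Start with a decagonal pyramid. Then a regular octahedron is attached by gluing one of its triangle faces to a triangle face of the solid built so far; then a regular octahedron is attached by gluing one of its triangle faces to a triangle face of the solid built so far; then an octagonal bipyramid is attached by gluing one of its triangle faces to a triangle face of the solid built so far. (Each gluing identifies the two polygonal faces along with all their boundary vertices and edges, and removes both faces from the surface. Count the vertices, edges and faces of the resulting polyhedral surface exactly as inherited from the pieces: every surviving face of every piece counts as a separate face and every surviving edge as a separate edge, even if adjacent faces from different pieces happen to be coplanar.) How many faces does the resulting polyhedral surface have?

37

A decagonal pyramid: V=11, E=20, F=11.
Attach a regular octahedron (V=6, E=12, F=8) along a 3-gon: merge 3 vertices and 3 edges, delete both glued faces → V=14, E=29, F=17.
Attach a regular octahedron (V=6, E=12, F=8) along a 3-gon: merge 3 vertices and 3 edges, delete both glued faces → V=17, E=38, F=23.
Attach an octagonal bipyramid (V=10, E=24, F=16) along a 3-gon: merge 3 vertices and 3 edges, delete both glued faces → V=24, E=59, F=37.
Check: V − E + F = 24 − 59 + 37 = 2.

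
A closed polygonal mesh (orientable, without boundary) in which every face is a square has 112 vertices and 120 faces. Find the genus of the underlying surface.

5

Every face is a square, so 2E = 4·120 = 480, giving E = 240.
χ = V − E + F = 112 − 240 + 120 = -8.
For a closed orientable surface χ = 2 − 2g, so g = (2 − (-8))/2 = 5.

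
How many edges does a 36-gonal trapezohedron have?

The n-trapezohedron (dual of the n-antiprism) has V = 2·36 + 2 = 74, E = 4·36 = 144, F = 2·36 = 72.

144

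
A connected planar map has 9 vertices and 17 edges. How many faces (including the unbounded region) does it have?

10

Euler's formula for a connected plane graph: V − E + F = 2, so F = 2 − 9 + 17 = 10.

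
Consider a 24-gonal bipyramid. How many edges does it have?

A bipyramid over an n-gon has 2n triangular faces and n + 2 vertices: V = 24 + 2 = 26, E = 3·24 = 72, F = 2·24 = 48.
Check: V − E + F = 26 − 72 + 48 = 2.

72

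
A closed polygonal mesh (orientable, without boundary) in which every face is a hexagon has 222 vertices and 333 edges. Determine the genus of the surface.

Every face is a hexagon and each edge borders two faces, so 6F = 2·333, giving F = 111.
χ = V − E + F = 222 − 333 + 111 = 0.
For a closed orientable surface χ = 2 − 2g, so g = (2 − (0))/2 = 1.

1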